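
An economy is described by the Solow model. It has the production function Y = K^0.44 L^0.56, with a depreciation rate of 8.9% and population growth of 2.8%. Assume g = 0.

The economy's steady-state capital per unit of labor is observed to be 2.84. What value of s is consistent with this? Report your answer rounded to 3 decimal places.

At the steady state, Δk = 0, so s·k^α = (n + δ)·k.
So s / (n + δ) = (k*)^(1−α) = 2.84^0.56 = 1.7941.
Therefore s = 1.7941 × (n + δ) = 1.7941 × 0.117 = 0.2099.

s ≈ 0.210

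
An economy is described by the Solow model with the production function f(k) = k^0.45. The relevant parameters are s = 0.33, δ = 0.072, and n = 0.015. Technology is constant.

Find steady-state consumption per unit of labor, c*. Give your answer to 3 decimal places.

c* = 1.994

At the steady state, Δk = 0, so s·k^α = (n + δ)·k.
Rearranging, k^(1−α) = s / (n + δ).
k^0.55 = 0.33 / (0.015 + 0.072) = 0.33 / 0.087 = 3.7931
k* = 3.7931^(1/0.55) ≈ 11.2906
y* = (k*)^α = 11.2906^0.45 ≈ 2.9766
c* = (1 − s)·y* = (1 − 0.33) × 2.9766 ≈ 1.9943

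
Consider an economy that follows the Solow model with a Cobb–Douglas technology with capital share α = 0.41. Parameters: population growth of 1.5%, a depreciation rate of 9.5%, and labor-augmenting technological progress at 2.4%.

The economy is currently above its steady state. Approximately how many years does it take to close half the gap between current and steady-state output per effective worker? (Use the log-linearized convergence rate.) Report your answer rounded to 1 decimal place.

Near the steady state the convergence rate is λ = (1 − α)(n + g + δ).
λ = (1 − 0.41) × 0.134 = 0.59 × 0.134 = 0.07906
Half-life = ln 2 / λ = 0.6931 / 0.07906 ≈ 8.77 years

t_½ ≈ 8.8 years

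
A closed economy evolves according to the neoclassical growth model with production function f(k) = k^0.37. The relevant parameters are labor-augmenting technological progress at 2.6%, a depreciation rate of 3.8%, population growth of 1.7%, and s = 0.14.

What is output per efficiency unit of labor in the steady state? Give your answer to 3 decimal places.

At the steady state, Δk = 0, so s·k^α = (n + g + δ)·k.
Rearranging, k^(1−α) = s / (n + g + δ).
k^0.63 = 0.14 / (0.017 + 0.026 + 0.038) = 0.14 / 0.081 = 1.7284
k* = 1.7284^(1/0.63) ≈ 2.3835
y* = (k*)^α = 2.3835^0.37 ≈ 1.3790

y* = 1.379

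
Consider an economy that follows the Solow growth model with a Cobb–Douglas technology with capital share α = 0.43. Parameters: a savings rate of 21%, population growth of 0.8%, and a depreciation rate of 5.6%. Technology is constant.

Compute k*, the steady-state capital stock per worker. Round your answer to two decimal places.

Steady state requires s·f(k) = (n + δ)·k, i.e. s·k^α = (n + δ)·k.
Rearranging, k^(1−α) = s / (n + δ).
k^0.57 = 0.21 / (0.008 + 0.056) = 0.21 / 0.064 = 3.2813
k* = 3.2813^(1/0.57) ≈ 8.0416

k* = 8.04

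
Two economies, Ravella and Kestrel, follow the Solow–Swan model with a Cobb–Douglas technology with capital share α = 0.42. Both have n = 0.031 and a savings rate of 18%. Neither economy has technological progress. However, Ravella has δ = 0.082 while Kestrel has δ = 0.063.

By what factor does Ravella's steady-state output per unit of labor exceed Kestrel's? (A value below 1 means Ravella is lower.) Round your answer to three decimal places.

Steady-state y* = [s/(n + δ)]^(α/(1−α)), so the ratio is [ (s_R/(n + δ)_R) / (s_K/(n + δ)_K) ]^0.7241.
s_R/(n + δ)_R = 0.18/0.113 = 1.5929; s_K/(n + δ)_K = 0.18/0.094 = 1.9149.
Ratio = (1.5929/1.9149)^0.7241 = 0.8318^0.7241 ≈ 0.8752

y*_R / y*_K ≈ 0.875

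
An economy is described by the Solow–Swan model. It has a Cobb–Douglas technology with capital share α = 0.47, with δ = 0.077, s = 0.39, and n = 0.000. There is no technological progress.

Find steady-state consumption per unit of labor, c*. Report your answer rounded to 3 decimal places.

Steady state requires s·f(k) = (n + δ)·k, i.e. s·k^α = (n + δ)·k.
Dividing both sides by k: k^(1−α) = s / (n + δ).
k^0.53 = 0.39 / (0.000 + 0.077) = 0.39 / 0.077 = 5.0649
k* = 5.0649^(1/0.53) ≈ 21.3491
y* = (k*)^α = 21.3491^0.47 ≈ 4.2151
c* = (1 − s)·y* = (1 − 0.39) × 4.2151 ≈ 2.5712

c* ≈ 2.571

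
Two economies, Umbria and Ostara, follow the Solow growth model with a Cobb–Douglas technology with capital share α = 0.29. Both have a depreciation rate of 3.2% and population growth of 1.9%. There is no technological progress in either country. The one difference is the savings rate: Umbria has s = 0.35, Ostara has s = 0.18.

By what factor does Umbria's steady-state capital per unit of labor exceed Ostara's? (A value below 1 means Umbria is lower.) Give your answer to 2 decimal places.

k*_U / k*_O ≈ 2.55

Steady-state k* = [s/(n + δ)]^(1/(1−α)), so the ratio is [ (s_U/(n + δ)_U) / (s_O/(n + δ)_O) ]^1.4085.
s_U/(n + δ)_U = 0.35/0.051 = 6.8627; s_O/(n + δ)_O = 0.18/0.051 = 3.5294.
Ratio = (6.8627/3.5294)^1.4085 = 1.9444^1.4085 ≈ 2.5513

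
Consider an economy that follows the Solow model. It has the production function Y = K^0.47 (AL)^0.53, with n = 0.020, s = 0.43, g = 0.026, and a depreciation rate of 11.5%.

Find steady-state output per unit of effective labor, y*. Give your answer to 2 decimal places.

y* = 2.39

Steady state requires s·f(k) = (n + g + δ)·k, i.e. s·k^α = (n + g + δ)·k.
Rearranging, k^(1−α) = s / (n + g + δ).
k^0.53 = 0.43 / (0.020 + 0.026 + 0.115) = 0.43 / 0.161 = 2.6708
k* = 2.6708^(1/0.53) ≈ 6.3824
y* = (k*)^α = 6.3824^0.47 ≈ 2.3897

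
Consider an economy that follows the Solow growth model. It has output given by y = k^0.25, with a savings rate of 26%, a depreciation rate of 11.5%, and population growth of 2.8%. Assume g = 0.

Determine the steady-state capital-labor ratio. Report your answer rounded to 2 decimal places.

k* = 2.22

In steady state, investment equals break-even investment: s·k^α = (n + δ)·k.
Dividing both sides by k: k^(1−α) = s / (n + δ).
k^0.75 = 0.26 / (0.028 + 0.115) = 0.26 / 0.143 = 1.8182
k* = 1.8182^(1/0.75) ≈ 2.2192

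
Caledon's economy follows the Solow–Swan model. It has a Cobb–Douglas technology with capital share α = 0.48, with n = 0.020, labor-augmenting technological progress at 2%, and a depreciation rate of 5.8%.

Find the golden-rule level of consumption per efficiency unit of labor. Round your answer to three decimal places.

c_gold ≈ 2.254

At the golden rule, f'(k) = n + g + δ, so α·k^(α−1) = n + g + δ and k_gold = (α/(n + g + δ))^(1/(1−α)).
k_gold = (0.48/0.098)^(1/0.52) = 4.8980^1.9231 ≈ 21.2312
c_gold = f(k_gold) − (n + g + δ)·k_gold = 4.3346 − 0.098×21.2312 ≈ 2.2539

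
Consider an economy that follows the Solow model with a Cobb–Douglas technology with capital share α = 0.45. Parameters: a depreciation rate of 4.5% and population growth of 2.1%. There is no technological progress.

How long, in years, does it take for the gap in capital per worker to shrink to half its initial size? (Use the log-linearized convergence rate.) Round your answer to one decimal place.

about 19.1 years

Near the steady state the convergence rate is λ = (1 − α)(n + δ).
λ = (1 − 0.45) × 0.066 = 0.55 × 0.066 = 0.0363
Half-life = ln 2 / λ = 0.6931 / 0.0363 ≈ 19.09 years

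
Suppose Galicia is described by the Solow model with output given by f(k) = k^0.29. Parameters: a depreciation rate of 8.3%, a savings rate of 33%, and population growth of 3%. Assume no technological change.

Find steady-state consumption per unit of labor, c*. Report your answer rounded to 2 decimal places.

Steady state requires s·f(k) = (n + δ)·k, i.e. s·k^α = (n + δ)·k.
Rearranging, k^(1−α) = s / (n + δ).
k^0.71 = 0.33 / (0.030 + 0.083) = 0.33 / 0.113 = 2.9204
k* = 2.9204^(1/0.71) ≈ 4.5243
y* = (k*)^α = 4.5243^0.29 ≈ 1.5492
c* = (1 − s)·y* = (1 − 0.33) × 1.5492 ≈ 1.0380

c* ≈ 1.04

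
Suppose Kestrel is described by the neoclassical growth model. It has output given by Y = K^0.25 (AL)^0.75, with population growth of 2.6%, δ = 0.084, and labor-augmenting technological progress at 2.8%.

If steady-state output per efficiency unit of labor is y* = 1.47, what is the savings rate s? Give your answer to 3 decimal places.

Steady state requires s·f(k) = (n + g + δ)·k, i.e. s·k^α = (n + g + δ)·k.
Since y* = [s/(n + g + δ)]^(α/(1−α)), we have s/(n + g + δ) = (y*)^((1−α)/α) = 1.47^3 = 3.1765.
Therefore s = 3.1765 × (n + g + δ) = 3.1765 × 0.138 = 0.4384.

s ≈ 0.438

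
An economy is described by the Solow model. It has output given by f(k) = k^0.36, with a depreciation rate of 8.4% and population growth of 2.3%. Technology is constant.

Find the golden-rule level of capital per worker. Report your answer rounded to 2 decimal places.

The golden rule sets f'(k) = n + δ, i.e. α·k^(α−1) = n + δ.
So k^(1−α) = α / (n + δ) = 0.36 / 0.107 = 3.3645.
k_gold = 3.3645^(1/0.64) ≈ 6.6575

k_gold ≈ 6.66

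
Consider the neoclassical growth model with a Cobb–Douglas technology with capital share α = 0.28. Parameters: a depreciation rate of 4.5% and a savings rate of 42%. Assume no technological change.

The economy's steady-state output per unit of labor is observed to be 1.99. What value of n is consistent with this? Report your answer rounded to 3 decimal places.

At the steady state, Δk = 0, so s·k^α = (n + δ)·k.
Since y* = [s/(n + δ)]^(α/(1−α)), we have s/(n + δ) = (y*)^((1−α)/α) = 1.99^2.5714 = 5.8677.
Therefore n + δ = s / 5.8677 = 0.42 / 5.8677 = 0.0716, so n = 0.0716 − 0.045 = 0.0266.

n ≈ 0.027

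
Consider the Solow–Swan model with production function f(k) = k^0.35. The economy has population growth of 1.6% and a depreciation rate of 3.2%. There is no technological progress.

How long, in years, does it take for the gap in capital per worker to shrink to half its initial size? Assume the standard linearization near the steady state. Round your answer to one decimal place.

half-life ≈ 22.2 years

Near the steady state the convergence rate is λ = (1 − α)(n + δ).
λ = (1 − 0.35) × 0.048 = 0.65 × 0.048 = 0.0312
Half-life = ln 2 / λ = 0.6931 / 0.0312 ≈ 22.21 years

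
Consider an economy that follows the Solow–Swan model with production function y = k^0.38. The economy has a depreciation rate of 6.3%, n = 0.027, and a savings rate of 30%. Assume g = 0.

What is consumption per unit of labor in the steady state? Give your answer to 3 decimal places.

At the steady state, Δk = 0, so s·k^α = (n + δ)·k.
Dividing both sides by k: k^(1−α) = s / (n + δ).
k^0.62 = 0.30 / (0.027 + 0.063) = 0.30 / 0.090 = 3.3333
k* = 3.3333^(1/0.62) ≈ 6.9718
y* = (k*)^α = 6.9718^0.38 ≈ 2.0916
c* = (1 − s)·y* = (1 − 0.30) × 2.0916 ≈ 1.4641

c* = 1.464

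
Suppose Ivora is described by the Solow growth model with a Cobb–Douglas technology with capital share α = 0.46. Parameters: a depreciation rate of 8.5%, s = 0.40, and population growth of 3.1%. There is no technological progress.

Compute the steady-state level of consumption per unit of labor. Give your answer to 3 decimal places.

c* = 1.722

Steady state requires s·f(k) = (n + δ)·k, i.e. s·k^α = (n + δ)·k.
Dividing both sides by k: k^(1−α) = s / (n + δ).
k^0.54 = 0.40 / (0.031 + 0.085) = 0.40 / 0.116 = 3.4483
k* = 3.4483^(1/0.54) ≈ 9.8984
y* = (k*)^α = 9.8984^0.46 ≈ 2.8705
c* = (1 − s)·y* = (1 − 0.40) × 2.8705 ≈ 1.7223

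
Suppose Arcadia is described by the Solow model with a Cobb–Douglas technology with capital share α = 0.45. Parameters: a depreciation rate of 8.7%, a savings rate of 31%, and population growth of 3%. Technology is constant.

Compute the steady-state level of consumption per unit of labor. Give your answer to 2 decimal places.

c* ≈ 1.53

In steady state, investment equals break-even investment: s·k^α = (n + δ)·k.
Rearranging, k^(1−α) = s / (n + δ).
k^0.55 = 0.31 / (0.030 + 0.087) = 0.31 / 0.117 = 2.6496
k* = 2.6496^(1/0.55) ≈ 5.8806
y* = (k*)^α = 5.8806^0.45 ≈ 2.2194
c* = (1 − s)·y* = (1 − 0.31) × 2.2194 ≈ 1.5314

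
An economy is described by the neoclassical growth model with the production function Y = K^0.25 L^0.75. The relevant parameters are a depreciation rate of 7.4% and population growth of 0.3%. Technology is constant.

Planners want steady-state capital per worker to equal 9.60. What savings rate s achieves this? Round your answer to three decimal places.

At the steady state, Δk = 0, so s·k^α = (n + δ)·k.
So s / (n + δ) = (k*)^(1−α) = 9.60^0.75 = 5.4539.
Therefore s = 5.4539 × (n + δ) = 5.4539 × 0.077 = 0.4200.

s ≈ 0.420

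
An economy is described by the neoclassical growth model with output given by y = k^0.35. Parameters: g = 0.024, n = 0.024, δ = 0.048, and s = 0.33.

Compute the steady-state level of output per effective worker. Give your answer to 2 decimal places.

y* ≈ 1.94

In steady state, investment equals break-even investment: s·k^α = (n + g + δ)·k.
Dividing both sides by k: k^(1−α) = s / (n + g + δ).
k^0.65 = 0.33 / (0.024 + 0.024 + 0.048) = 0.33 / 0.096 = 3.4375
k* = 3.4375^(1/0.65) ≈ 6.6833
y* = (k*)^α = 6.6833^0.35 ≈ 1.9442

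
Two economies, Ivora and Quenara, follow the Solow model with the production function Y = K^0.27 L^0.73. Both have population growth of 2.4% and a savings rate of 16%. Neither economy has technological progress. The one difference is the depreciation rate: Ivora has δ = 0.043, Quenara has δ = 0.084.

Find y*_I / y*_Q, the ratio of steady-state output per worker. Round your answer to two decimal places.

ratio ≈ 1.19

Steady-state y* = [s/(n + δ)]^(α/(1−α)), so the ratio is [ (s_I/(n + δ)_I) / (s_Q/(n + δ)_Q) ]^0.3699.
s_I/(n + δ)_I = 0.16/0.067 = 2.3881; s_Q/(n + δ)_Q = 0.16/0.108 = 1.4815.
Ratio = (2.3881/1.4815)^0.3699 = 1.6119^0.3699 ≈ 1.1931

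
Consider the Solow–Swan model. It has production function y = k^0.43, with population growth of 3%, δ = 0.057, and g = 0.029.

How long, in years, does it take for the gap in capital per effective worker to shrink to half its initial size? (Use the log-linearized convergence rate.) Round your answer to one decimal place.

Near the steady state the convergence rate is λ = (1 − α)(n + g + δ).
λ = (1 − 0.43) × 0.116 = 0.57 × 0.116 = 0.06612
Half-life = ln 2 / λ = 0.6931 / 0.06612 ≈ 10.48 years

t_½ ≈ 10.5 years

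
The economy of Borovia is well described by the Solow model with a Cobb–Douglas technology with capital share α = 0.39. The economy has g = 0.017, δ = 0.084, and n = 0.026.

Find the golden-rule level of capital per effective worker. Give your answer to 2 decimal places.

k_gold ≈ 6.29

The golden rule sets f'(k) = n + g + δ, i.e. α·k^(α−1) = n + g + δ.
So k^(1−α) = α / (n + g + δ) = 0.39 / 0.127 = 3.0709.
k_gold = 3.0709^(1/0.61) ≈ 6.2921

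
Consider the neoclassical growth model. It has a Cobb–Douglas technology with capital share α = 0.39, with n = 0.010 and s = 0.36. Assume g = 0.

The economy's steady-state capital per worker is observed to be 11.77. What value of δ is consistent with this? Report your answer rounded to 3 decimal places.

At the steady state, Δk = 0, so s·k^α = (n + δ)·k.
So s / (n + δ) = (k*)^(1−α) = 11.77^0.61 = 4.4996.
Therefore n + δ = s / 4.4996 = 0.36 / 4.4996 = 0.0800, so δ = 0.0800 − 0.010 = 0.0700.

δ ≈ 0.070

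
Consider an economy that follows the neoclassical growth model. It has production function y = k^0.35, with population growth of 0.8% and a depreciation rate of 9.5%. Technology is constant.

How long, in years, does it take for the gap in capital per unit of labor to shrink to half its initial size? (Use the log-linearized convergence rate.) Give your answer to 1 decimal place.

about 10.4 years

Near the steady state the convergence rate is λ = (1 − α)(n + δ).
λ = (1 − 0.35) × 0.103 = 0.65 × 0.103 = 0.06695
Half-life = ln 2 / λ = 0.6931 / 0.06695 ≈ 10.35 years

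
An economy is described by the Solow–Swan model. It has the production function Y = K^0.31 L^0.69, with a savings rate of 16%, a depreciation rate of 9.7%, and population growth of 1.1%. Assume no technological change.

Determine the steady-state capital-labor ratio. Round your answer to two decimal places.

Steady state requires s·f(k) = (n + δ)·k, i.e. s·k^α = (n + δ)·k.
Dividing both sides by k: k^(1−α) = s / (n + δ).
k^0.69 = 0.16 / (0.011 + 0.097) = 0.16 / 0.108 = 1.4815
k* = 1.4815^(1/0.69) ≈ 1.7676

k* ≈ 1.77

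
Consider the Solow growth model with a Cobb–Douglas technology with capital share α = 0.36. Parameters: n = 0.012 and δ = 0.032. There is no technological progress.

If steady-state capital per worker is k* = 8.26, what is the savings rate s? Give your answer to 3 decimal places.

In steady state, investment equals break-even investment: s·k^α = (n + δ)·k.
So s / (n + δ) = (k*)^(1−α) = 8.26^0.64 = 3.8625.
Therefore s = 3.8625 × (n + δ) = 3.8625 × 0.044 = 0.1700.

s ≈ 0.170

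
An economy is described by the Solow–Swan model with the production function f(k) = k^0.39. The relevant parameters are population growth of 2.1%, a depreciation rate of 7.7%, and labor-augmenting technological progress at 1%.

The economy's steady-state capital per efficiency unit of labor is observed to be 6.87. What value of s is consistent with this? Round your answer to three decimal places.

s ≈ 0.350

At the steady state, Δk = 0, so s·k^α = (n + g + δ)·k.
So s / (n + g + δ) = (k*)^(1−α) = 6.87^0.61 = 3.2400.
Therefore s = 3.2400 × (n + g + δ) = 3.2400 × 0.108 = 0.3499.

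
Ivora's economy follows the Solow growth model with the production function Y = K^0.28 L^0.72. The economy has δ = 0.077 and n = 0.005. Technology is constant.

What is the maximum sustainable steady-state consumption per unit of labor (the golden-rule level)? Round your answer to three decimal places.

At the golden rule, f'(k) = n + δ, so α·k^(α−1) = n + δ and k_gold = (α/(n + δ))^(1/(1−α)).
k_gold = (0.28/0.082)^(1/0.72) = 3.4146^1.3889 ≈ 5.5050
c_gold = f(k_gold) − (n + δ)·k_gold = 1.6122 − 0.082×5.5050 ≈ 1.1608

c_gold ≈ 1.161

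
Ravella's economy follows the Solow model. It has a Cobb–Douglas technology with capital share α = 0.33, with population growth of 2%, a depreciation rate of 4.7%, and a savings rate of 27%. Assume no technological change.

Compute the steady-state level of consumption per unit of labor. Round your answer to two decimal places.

At the steady state, Δk = 0, so s·k^α = (n + δ)·k.
Dividing both sides by k: k^(1−α) = s / (n + δ).
k^0.67 = 0.27 / (0.020 + 0.047) = 0.27 / 0.067 = 4.0299
k* = 4.0299^(1/0.67) ≈ 8.0062
y* = (k*)^α = 8.0062^0.33 ≈ 1.9867
c* = (1 − s)·y* = (1 − 0.27) × 1.9867 ≈ 1.4503

c* = 1.45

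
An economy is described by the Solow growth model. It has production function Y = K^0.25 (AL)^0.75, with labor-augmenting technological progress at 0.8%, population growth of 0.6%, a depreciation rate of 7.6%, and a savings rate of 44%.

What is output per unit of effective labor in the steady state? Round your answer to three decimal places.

In steady state, investment equals break-even investment: s·k^α = (n + g + δ)·k.
Dividing both sides by k: k^(1−α) = s / (n + g + δ).
k^0.75 = 0.44 / (0.006 + 0.008 + 0.076) = 0.44 / 0.090 = 4.8889
k* = 4.8889^(1/0.75) ≈ 8.2975
y* = (k*)^α = 8.2975^0.25 ≈ 1.6972

y* = 1.697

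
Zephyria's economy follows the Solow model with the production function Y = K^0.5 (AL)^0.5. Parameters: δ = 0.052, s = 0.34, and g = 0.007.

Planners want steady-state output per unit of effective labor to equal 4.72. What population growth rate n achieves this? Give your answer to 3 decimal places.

At the steady state, Δk = 0, so s·k^α = (n + g + δ)·k.
Since y* = [s/(n + g + δ)]^(α/(1−α)), we have s/(n + g + δ) = (y*)^((1−α)/α) = 4.72^1 = 4.7200.
Therefore n + g + δ = s / 4.7200 = 0.34 / 4.7200 = 0.0720, so n = 0.0720 − 0.059 = 0.0130.

n ≈ 0.013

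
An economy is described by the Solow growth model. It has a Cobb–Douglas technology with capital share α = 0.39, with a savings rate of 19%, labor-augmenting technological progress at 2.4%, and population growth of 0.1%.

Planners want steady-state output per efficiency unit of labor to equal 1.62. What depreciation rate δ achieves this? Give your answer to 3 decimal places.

δ ≈ 0.064

Steady state requires s·f(k) = (n + g + δ)·k, i.e. s·k^α = (n + g + δ)·k.
Since y* = [s/(n + g + δ)]^(α/(1−α)), we have s/(n + g + δ) = (y*)^((1−α)/α) = 1.62^1.5641 = 2.1267.
Therefore n + g + δ = s / 2.1267 = 0.19 / 2.1267 = 0.0893, so δ = 0.0893 − 0.025 = 0.0643.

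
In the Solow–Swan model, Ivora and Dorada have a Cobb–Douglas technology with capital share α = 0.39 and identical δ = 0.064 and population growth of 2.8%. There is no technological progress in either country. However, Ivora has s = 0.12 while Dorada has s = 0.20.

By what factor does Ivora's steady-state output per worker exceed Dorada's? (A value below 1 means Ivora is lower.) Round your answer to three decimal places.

y*_I / y*_D ≈ 0.721

Steady-state y* = [s/(n + δ)]^(α/(1−α)), so the ratio is [ (s_I/(n + δ)_I) / (s_D/(n + δ)_D) ]^0.6393.
s_I/(n + δ)_I = 0.12/0.092 = 1.3043; s_D/(n + δ)_D = 0.20/0.092 = 2.1739.
Ratio = (1.3043/2.1739)^0.6393 = 0.6000^0.6393 ≈ 0.7214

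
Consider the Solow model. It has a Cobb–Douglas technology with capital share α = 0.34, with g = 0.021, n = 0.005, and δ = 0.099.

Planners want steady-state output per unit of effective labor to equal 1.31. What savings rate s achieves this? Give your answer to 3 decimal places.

In steady state, investment equals break-even investment: s·k^α = (n + g + δ)·k.
Since y* = [s/(n + g + δ)]^(α/(1−α)), we have s/(n + g + δ) = (y*)^((1−α)/α) = 1.31^1.9412 = 1.6891.
Therefore s = 1.6891 × (n + g + δ) = 1.6891 × 0.125 = 0.2111.

s ≈ 0.211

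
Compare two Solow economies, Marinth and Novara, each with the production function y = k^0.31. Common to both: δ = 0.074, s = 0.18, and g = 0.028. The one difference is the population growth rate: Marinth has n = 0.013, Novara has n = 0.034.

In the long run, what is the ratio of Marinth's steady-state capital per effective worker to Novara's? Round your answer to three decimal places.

Steady-state k* = [s/(n + g + δ)]^(1/(1−α)), so the ratio is [ (s_M/(n + g + δ)_M) / (s_N/(n + g + δ)_N) ]^1.4493.
s_M/(n + g + δ)_M = 0.18/0.115 = 1.5652; s_N/(n + g + δ)_N = 0.18/0.136 = 1.3235.
Ratio = (1.5652/1.3235)^1.4493 = 1.1826^1.4493 ≈ 1.2752

ratio ≈ 1.275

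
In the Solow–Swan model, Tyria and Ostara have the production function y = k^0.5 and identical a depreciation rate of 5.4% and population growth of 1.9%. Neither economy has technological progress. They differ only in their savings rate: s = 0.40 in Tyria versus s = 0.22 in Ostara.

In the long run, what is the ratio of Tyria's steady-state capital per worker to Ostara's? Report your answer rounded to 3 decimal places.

Steady-state k* = [s/(n + δ)]^(1/(1−α)), so the ratio is [ (s_T/(n + δ)_T) / (s_O/(n + δ)_O) ]^2.
s_T/(n + δ)_T = 0.40/0.073 = 5.4795; s_O/(n + δ)_O = 0.22/0.073 = 3.0137.
Ratio = (5.4795/3.0137)^2 = 1.8182^2 ≈ 3.3059

k*_T / k*_O ≈ 3.306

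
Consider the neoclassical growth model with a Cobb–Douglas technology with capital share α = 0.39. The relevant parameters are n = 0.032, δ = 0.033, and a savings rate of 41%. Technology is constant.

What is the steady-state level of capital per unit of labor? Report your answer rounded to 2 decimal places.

k* ≈ 20.48

At the steady state, Δk = 0, so s·k^α = (n + δ)·k.
Rearranging, k^(1−α) = s / (n + δ).
k^0.61 = 0.41 / (0.032 + 0.033) = 0.41 / 0.065 = 6.3077
k* = 6.3077^(1/0.61) ≈ 20.4769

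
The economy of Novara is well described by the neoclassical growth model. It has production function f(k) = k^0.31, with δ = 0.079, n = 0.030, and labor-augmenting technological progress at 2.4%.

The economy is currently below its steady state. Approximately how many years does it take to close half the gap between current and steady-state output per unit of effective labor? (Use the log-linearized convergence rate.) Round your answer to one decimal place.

t_½ ≈ 7.6 years

Near the steady state the convergence rate is λ = (1 − α)(n + g + δ).
λ = (1 − 0.31) × 0.133 = 0.69 × 0.133 = 0.09177
Half-life = ln 2 / λ = 0.6931 / 0.09177 ≈ 7.55 years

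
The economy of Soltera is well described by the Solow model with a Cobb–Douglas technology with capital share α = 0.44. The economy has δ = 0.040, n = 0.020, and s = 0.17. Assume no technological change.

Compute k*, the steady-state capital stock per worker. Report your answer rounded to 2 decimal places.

k* ≈ 6.42

At the steady state, Δk = 0, so s·k^α = (n + δ)·k.
Rearranging, k^(1−α) = s / (n + δ).
k^0.56 = 0.17 / (0.020 + 0.040) = 0.17 / 0.060 = 2.8333
k* = 2.8333^(1/0.56) ≈ 6.4219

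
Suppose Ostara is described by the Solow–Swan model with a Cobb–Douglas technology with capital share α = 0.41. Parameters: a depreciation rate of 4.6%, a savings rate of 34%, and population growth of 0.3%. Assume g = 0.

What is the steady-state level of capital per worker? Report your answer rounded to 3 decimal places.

k* = 26.663

Steady state requires s·f(k) = (n + δ)·k, i.e. s·k^α = (n + δ)·k.
Rearranging, k^(1−α) = s / (n + δ).
k^0.59 = 0.34 / (0.003 + 0.046) = 0.34 / 0.049 = 6.9388
k* = 6.9388^(1/0.59) ≈ 26.6628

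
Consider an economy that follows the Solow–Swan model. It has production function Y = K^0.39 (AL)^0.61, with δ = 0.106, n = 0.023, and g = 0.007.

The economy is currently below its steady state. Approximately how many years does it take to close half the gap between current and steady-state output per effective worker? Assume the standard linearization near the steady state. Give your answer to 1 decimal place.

t_½ ≈ 8.4 years

Near the steady state the convergence rate is λ = (1 − α)(n + g + δ).
λ = (1 − 0.39) × 0.136 = 0.61 × 0.136 = 0.08296
Half-life = ln 2 / λ = 0.6931 / 0.08296 ≈ 8.35 years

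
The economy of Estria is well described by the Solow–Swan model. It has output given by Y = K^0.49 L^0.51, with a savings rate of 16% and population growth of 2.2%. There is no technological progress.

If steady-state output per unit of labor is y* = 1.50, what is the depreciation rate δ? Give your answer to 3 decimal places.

δ ≈ 0.083

Steady state requires s·f(k) = (n + δ)·k, i.e. s·k^α = (n + δ)·k.
Since y* = [s/(n + δ)]^(α/(1−α)), we have s/(n + δ) = (y*)^((1−α)/α) = 1.50^1.0408 = 1.5250.
Therefore n + δ = s / 1.5250 = 0.16 / 1.5250 = 0.1049, so δ = 0.1049 − 0.022 = 0.0829.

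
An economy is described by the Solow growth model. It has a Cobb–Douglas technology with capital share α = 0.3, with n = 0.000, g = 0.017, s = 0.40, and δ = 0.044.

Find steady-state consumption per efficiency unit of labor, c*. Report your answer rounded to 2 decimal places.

c* = 1.34

Steady state requires s·f(k) = (n + g + δ)·k, i.e. s·k^α = (n + g + δ)·k.
Rearranging, k^(1−α) = s / (n + g + δ).
k^0.7 = 0.40 / (0.000 + 0.017 + 0.044) = 0.40 / 0.061 = 6.5574
k* = 6.5574^(1/0.7) ≈ 14.6811
y* = (k*)^α = 14.6811^0.3 ≈ 2.2389
c* = (1 − s)·y* = (1 − 0.40) × 2.2389 ≈ 1.3433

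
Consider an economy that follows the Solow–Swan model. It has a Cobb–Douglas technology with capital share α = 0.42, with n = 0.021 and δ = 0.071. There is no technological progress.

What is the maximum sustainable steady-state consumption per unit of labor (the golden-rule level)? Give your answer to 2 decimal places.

At the golden rule, f'(k) = n + δ, so α·k^(α−1) = n + δ and k_gold = (α/(n + δ))^(1/(1−α)).
k_gold = (0.42/0.092)^(1/0.58) = 4.5652^1.7241 ≈ 13.7080
c_gold = f(k_gold) − (n + δ)·k_gold = 3.0028 − 0.092×13.7080 ≈ 1.7417

c_gold ≈ 1.74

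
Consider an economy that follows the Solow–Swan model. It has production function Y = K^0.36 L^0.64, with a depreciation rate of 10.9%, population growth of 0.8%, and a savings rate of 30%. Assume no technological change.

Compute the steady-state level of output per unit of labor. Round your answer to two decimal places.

At the steady state, Δk = 0, so s·k^α = (n + δ)·k.
Rearranging, k^(1−α) = s / (n + δ).
k^0.64 = 0.30 / (0.008 + 0.109) = 0.30 / 0.117 = 2.5641
k* = 2.5641^(1/0.64) ≈ 4.3547
y* = (k*)^α = 4.3547^0.36 ≈ 1.6983

y* = 1.70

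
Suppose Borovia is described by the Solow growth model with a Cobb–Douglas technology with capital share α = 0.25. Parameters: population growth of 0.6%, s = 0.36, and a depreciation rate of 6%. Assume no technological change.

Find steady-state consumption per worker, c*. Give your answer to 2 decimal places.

c* = 1.13

Steady state requires s·f(k) = (n + δ)·k, i.e. s·k^α = (n + δ)·k.
Dividing both sides by k: k^(1−α) = s / (n + δ).
k^0.75 = 0.36 / (0.006 + 0.060) = 0.36 / 0.066 = 5.4545
k* = 5.4545^(1/0.75) ≈ 9.6015
y* = (k*)^α = 9.6015^0.25 ≈ 1.7603
c* = (1 − s)·y* = (1 − 0.36) × 1.7603 ≈ 1.1266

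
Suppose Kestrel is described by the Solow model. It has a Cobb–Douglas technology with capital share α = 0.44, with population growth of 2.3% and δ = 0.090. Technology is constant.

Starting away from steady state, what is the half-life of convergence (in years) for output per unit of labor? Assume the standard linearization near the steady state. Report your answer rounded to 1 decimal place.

half-life ≈ 11.0 years

Near the steady state the convergence rate is λ = (1 − α)(n + δ).
λ = (1 − 0.44) × 0.113 = 0.56 × 0.113 = 0.06328
Half-life = ln 2 / λ = 0.6931 / 0.06328 ≈ 10.95 years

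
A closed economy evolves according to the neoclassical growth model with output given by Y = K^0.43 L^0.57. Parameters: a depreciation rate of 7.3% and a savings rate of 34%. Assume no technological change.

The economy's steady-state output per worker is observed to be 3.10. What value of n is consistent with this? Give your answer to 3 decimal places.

n ≈ 0.003

Steady state requires s·f(k) = (n + δ)·k, i.e. s·k^α = (n + δ)·k.
Since y* = [s/(n + δ)]^(α/(1−α)), we have s/(n + δ) = (y*)^((1−α)/α) = 3.10^1.3256 = 4.4807.
Therefore n + δ = s / 4.4807 = 0.34 / 4.4807 = 0.0759, so n = 0.0759 − 0.073 = 0.0029.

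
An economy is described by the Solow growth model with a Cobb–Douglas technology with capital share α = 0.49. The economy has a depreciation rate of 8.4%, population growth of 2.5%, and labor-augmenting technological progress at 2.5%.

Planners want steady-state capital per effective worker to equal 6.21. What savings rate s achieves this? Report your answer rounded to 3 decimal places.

s ≈ 0.340

Steady state requires s·f(k) = (n + g + δ)·k, i.e. s·k^α = (n + g + δ)·k.
So s / (n + g + δ) = (k*)^(1−α) = 6.21^0.51 = 2.5379.
Therefore s = 2.5379 × (n + g + δ) = 2.5379 × 0.134 = 0.3401.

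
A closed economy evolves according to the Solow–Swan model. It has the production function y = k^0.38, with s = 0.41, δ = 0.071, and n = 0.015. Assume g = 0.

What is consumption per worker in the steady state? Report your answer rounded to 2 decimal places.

In steady state, investment equals break-even investment: s·k^α = (n + δ)·k.
Rearranging, k^(1−α) = s / (n + δ).
k^0.62 = 0.41 / (0.015 + 0.071) = 0.41 / 0.086 = 4.7674
k* = 4.7674^(1/0.62) ≈ 12.4166
y* = (k*)^α = 12.4166^0.38 ≈ 2.6045
c* = (1 − s)·y* = (1 − 0.41) × 2.6045 ≈ 1.5367

c* ≈ 1.54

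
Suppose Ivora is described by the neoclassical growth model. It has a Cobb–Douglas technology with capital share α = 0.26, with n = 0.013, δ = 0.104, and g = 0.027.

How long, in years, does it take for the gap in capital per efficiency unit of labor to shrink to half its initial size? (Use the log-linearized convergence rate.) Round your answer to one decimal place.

half-life ≈ 6.5 years

Near the steady state the convergence rate is λ = (1 − α)(n + g + δ).
λ = (1 − 0.26) × 0.144 = 0.74 × 0.144 = 0.10656
Half-life = ln 2 / λ = 0.6931 / 0.10656 ≈ 6.50 years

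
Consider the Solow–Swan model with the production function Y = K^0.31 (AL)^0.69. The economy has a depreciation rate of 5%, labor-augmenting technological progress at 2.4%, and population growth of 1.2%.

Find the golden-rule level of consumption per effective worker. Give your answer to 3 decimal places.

c_gold ≈ 1.228

At the golden rule, f'(k) = n + g + δ, so α·k^(α−1) = n + g + δ and k_gold = (α/(n + g + δ))^(1/(1−α)).
k_gold = (0.31/0.086)^(1/0.69) = 3.6047^1.4493 ≈ 6.4131
c_gold = f(k_gold) − (n + g + δ)·k_gold = 1.7791 − 0.086×6.4131 ≈ 1.2276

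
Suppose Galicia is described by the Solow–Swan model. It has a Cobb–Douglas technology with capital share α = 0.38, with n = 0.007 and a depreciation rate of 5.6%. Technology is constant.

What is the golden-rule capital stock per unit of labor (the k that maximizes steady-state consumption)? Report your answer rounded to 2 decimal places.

k_gold ≈ 18.15

The golden rule sets f'(k) = n + δ, i.e. α·k^(α−1) = n + δ.
So k^(1−α) = α / (n + δ) = 0.38 / 0.063 = 6.0317.
k_gold = 6.0317^(1/0.62) ≈ 18.1457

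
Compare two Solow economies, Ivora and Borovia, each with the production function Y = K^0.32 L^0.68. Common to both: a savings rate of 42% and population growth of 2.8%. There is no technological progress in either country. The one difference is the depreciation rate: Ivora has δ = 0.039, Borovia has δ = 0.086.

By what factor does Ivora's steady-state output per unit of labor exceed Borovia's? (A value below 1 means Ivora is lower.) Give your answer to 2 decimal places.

ratio ≈ 1.28

Steady-state y* = [s/(n + δ)]^(α/(1−α)), so the ratio is [ (s_I/(n + δ)_I) / (s_B/(n + δ)_B) ]^0.4706.
s_I/(n + δ)_I = 0.42/0.067 = 6.2687; s_B/(n + δ)_B = 0.42/0.114 = 3.6842.
Ratio = (6.2687/3.6842)^0.4706 = 1.7015^0.4706 ≈ 1.2842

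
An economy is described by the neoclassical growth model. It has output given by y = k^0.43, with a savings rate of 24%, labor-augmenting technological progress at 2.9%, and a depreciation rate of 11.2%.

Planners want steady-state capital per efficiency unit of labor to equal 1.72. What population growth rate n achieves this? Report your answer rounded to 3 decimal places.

Steady state requires s·f(k) = (n + g + δ)·k, i.e. s·k^α = (n + g + δ)·k.
So s / (n + g + δ) = (k*)^(1−α) = 1.72^0.57 = 1.3622.
Therefore n + g + δ = s / 1.3622 = 0.24 / 1.3622 = 0.1762, so n = 0.1762 − 0.141 = 0.0352.

n ≈ 0.035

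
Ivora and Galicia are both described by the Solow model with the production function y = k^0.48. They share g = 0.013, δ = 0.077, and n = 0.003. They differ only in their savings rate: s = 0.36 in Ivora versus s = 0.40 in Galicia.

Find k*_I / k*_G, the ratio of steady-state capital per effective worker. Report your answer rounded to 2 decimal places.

ratio ≈ 0.82

Steady-state k* = [s/(n + g + δ)]^(1/(1−α)), so the ratio is [ (s_I/(n + g + δ)_I) / (s_G/(n + g + δ)_G) ]^1.9231.
s_I/(n + g + δ)_I = 0.36/0.093 = 3.8710; s_G/(n + g + δ)_G = 0.40/0.093 = 4.3011.
Ratio = (3.8710/4.3011)^1.9231 = 0.9000^1.9231 ≈ 0.8166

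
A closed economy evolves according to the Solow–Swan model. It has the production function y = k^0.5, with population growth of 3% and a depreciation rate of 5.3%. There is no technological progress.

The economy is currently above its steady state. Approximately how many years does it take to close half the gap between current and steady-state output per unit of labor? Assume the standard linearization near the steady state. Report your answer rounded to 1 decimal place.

Near the steady state the convergence rate is λ = (1 − α)(n + δ).
λ = (1 − 0.5) × 0.083 = 0.5 × 0.083 = 0.0415
Half-life = ln 2 / λ = 0.6931 / 0.0415 ≈ 16.70 years

about 16.7 years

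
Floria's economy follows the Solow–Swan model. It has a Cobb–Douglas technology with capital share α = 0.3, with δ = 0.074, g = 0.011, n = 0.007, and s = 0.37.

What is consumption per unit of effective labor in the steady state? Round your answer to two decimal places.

c* ≈ 1.14

At the steady state, Δk = 0, so s·k^α = (n + g + δ)·k.
Dividing both sides by k: k^(1−α) = s / (n + g + δ).
k^0.7 = 0.37 / (0.007 + 0.011 + 0.074) = 0.37 / 0.092 = 4.0217
k* = 4.0217^(1/0.7) ≈ 7.3020
y* = (k*)^α = 7.3020^0.3 ≈ 1.8157
c* = (1 − s)·y* = (1 − 0.37) × 1.8157 ≈ 1.1439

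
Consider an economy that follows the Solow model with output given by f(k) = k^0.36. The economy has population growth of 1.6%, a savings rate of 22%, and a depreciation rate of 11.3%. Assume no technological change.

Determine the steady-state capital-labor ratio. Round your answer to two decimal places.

In steady state, investment equals break-even investment: s·k^α = (n + δ)·k.
Dividing both sides by k: k^(1−α) = s / (n + δ).
k^0.64 = 0.22 / (0.016 + 0.113) = 0.22 / 0.129 = 1.7054
k* = 1.7054^(1/0.64) ≈ 2.3027

k* ≈ 2.30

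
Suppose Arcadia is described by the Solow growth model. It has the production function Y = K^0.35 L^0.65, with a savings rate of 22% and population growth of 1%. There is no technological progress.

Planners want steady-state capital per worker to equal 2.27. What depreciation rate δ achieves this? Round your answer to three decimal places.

δ ≈ 0.119

At the steady state, Δk = 0, so s·k^α = (n + δ)·k.
So s / (n + δ) = (k*)^(1−α) = 2.27^0.65 = 1.7038.
Therefore n + δ = s / 1.7038 = 0.22 / 1.7038 = 0.1291, so δ = 0.1291 − 0.010 = 0.1191.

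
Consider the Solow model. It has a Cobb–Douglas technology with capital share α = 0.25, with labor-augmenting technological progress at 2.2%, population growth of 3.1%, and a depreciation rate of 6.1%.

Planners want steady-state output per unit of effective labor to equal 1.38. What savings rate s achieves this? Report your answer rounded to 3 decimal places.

s ≈ 0.300

At the steady state, Δk = 0, so s·k^α = (n + g + δ)·k.
Since y* = [s/(n + g + δ)]^(α/(1−α)), we have s/(n + g + δ) = (y*)^((1−α)/α) = 1.38^3 = 2.6281.
Therefore s = 2.6281 × (n + g + δ) = 2.6281 × 0.114 = 0.2996.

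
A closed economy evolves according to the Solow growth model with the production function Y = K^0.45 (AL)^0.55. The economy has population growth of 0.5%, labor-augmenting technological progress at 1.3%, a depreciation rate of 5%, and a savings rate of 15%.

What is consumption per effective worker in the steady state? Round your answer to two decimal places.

At the steady state, Δk = 0, so s·k^α = (n + g + δ)·k.
Rearranging, k^(1−α) = s / (n + g + δ).
k^0.55 = 0.15 / (0.005 + 0.013 + 0.050) = 0.15 / 0.068 = 2.2059
k* = 2.2059^(1/0.55) ≈ 4.2141
y* = (k*)^α = 4.2141^0.45 ≈ 1.9104
c* = (1 − s)·y* = (1 − 0.15) × 1.9104 ≈ 1.6238

c* ≈ 1.62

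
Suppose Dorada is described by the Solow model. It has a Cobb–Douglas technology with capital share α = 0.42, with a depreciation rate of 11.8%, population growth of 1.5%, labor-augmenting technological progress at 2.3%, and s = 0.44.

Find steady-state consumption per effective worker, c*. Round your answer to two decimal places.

c* ≈ 1.19

At the steady state, Δk = 0, so s·k^α = (n + g + δ)·k.
Rearranging, k^(1−α) = s / (n + g + δ).
k^0.58 = 0.44 / (0.015 + 0.023 + 0.118) = 0.44 / 0.156 = 2.8205
k* = 2.8205^(1/0.58) ≈ 5.9762
y* = (k*)^α = 5.9762^0.42 ≈ 2.1188
c* = (1 − s)·y* = (1 − 0.44) × 2.1188 ≈ 1.1865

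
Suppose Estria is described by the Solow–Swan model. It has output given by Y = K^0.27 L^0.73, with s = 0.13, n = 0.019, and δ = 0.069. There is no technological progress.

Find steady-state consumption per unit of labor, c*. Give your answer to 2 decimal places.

Steady state requires s·f(k) = (n + δ)·k, i.e. s·k^α = (n + δ)·k.
Dividing both sides by k: k^(1−α) = s / (n + δ).
k^0.73 = 0.13 / (0.019 + 0.069) = 0.13 / 0.088 = 1.4773
k* = 1.4773^(1/0.73) ≈ 1.7067
y* = (k*)^α = 1.7067^0.27 ≈ 1.1553
c* = (1 − s)·y* = (1 − 0.13) × 1.1553 ≈ 1.0051

c* ≈ 1.01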